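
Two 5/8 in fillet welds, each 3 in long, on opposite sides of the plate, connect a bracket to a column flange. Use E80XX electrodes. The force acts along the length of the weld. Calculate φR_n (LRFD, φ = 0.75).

E80XX → F_EXX = 80 ksi.
Effective throat t_e = 0.707 × 0.625 = 0.4419 in.
Total length L = 6 in; A_we = 0.4419 × 6 = 2.651 in².
F_nw = 0.6 F_EXX = 0.6 × 80 = 48 ksi.
φR_n = 0.75 × 48 × 2.651 = 95.44 kips.

φR_n ≈ 95.4 kips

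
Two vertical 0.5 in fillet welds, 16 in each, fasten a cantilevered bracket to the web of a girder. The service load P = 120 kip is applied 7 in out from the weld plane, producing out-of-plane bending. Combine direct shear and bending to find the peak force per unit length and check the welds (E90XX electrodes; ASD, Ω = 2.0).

f_max ≈ 10.5 kip/in; NOT adequate

E90XX → F_EXX = 90 ksi.
L_w = 2 × 16 = 32 in; section modulus (unit throat) S = 2 × L²/6 = 85.33 in².
Direct shear f_v = P/L_w = 120/32 = 3.75 kip/in.
Moment M = P × e = 120 × 7 = 840 kip·in; bending f_b = M/S = 9.844 kip/in.
f_max = √(f_v² + f_b²) = √(3.75² + 9.844²) = 10.53 kip/in.
r_n/Ω = (1/2.0) × 0.6 × 90 × (0.707 × 0.5) = 9.544 kip/in → NOT adequate.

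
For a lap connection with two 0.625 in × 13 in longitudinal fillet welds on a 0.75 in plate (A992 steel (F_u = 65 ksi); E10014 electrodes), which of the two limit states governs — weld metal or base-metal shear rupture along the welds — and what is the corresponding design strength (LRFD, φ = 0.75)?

E100XX → F_EXX = 100 ksi.
t_e = 0.707 × 0.625 = 0.4419 in; L = 26 in.
Weld metal: φR_n = 0.75 × 0.6 × 100 × 0.4419 × 26 = 517 kips.
Base metal (shear rupture): φR_n = 0.75 × 0.6 × 65 × 0.75 × 26 = 570.4 kips.
Governing: weld metal.

φR_n ≈ 517 kips (weld metal governs)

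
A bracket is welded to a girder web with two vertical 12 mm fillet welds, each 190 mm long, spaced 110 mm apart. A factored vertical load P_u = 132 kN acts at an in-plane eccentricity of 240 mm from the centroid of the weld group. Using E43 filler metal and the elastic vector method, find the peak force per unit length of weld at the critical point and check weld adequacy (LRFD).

f_max ≈ 1720 N/mm; NOT adequate

E43XX → F_EXX = 430 MPa.
Total weld length L_w = 380 mm. Treat welds as unit-width lines.
Polar moment about centroid: J = 2[d³/12 + d(b/2)²] = 2[190³/12 + 190×55²] = 2293000 mm³.
Direct shear f_v = P/L_w = 132×10³ / 380 = 347.4 N/mm (vertical).
Torsion M = P·e = 132×10³ × 240 = 31680000 N·mm.
Critical point at (x, y) = (55, 95) from centroid. f_tx = M·y/J = 1313 N/mm; f_ty = M·x/J = 760 N/mm.
Resultant f_max = √[f_tx² + (f_v + f_ty)²] = √[1313² + (347.4 + 760)²] = 1717 N/mm.
Capacity per unit length: φr_n = 0.75 × 0.6 × 430 × (0.707 × 12) = 1642 N/mm.
1717 > 1642 → NOT adequate.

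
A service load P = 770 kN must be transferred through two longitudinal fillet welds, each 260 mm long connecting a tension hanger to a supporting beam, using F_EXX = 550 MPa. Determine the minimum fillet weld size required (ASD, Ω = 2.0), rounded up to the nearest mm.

Total weld length L = 520 mm.
Required throat t_e = P × Ω / (0.6 F_EXX × L) = 770 × 2.0 / (0.6 × 550 × 520 × 10⁻³) = 8.974 mm.
Required leg w = t_e / 0.707 = 12.69 mm → use 13 mm.

w = 13 mm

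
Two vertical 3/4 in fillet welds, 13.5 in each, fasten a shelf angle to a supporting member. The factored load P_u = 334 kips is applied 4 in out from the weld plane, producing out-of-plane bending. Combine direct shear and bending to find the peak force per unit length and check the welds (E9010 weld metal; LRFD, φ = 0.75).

E90XX → F_EXX = 90 ksi.
L_w = 2 × 13.5 = 27 in; section modulus (unit throat) S = 2 × L²/6 = 60.75 in².
Direct shear f_v = P/L_w = 334/27 = 12.37 kip/in.
Moment M = P × e = 334 × 4 = 1336 kip·in; bending f_b = M/S = 21.99 kip/in.
f_max = √(f_v² + f_b²) = √(12.37² + 21.99²) = 25.23 kip/in.
φr_n = 0.75 × 0.6 × 90 × (0.707 × 0.75) = 21.48 kip/in → NOT adequate.

f_max ≈ 25.2 kip/in; NOT adequate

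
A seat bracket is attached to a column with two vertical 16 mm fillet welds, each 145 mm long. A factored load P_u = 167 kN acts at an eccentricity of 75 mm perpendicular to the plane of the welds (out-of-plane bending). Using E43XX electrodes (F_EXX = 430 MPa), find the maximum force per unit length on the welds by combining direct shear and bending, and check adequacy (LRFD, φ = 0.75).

f_max ≈ 1880 N/mm; adequate

L_w = 2 × 145 = 290 mm; section modulus (unit throat) S = 2 × L²/6 = 7008 mm².
Direct shear f_v = P/L_w = 167×10³/290 = 575.9 N/mm.
Moment M = P × e = 167×10³ × 75 = 12525000 N·mm; bending f_b = M/S = 1787 N/mm.
f_max = √(f_v² + f_b²) = √(575.9² + 1787²) = 1878 N/mm.
φr_n = 0.75 × 0.6 × 430 × (0.707 × 16) = 2189 N/mm → adequate.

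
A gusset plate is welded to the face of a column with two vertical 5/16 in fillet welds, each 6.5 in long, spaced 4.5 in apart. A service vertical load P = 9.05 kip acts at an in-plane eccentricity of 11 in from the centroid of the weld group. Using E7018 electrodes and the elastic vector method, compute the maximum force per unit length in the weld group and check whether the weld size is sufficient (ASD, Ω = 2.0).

E70XX → F_EXX = 70 ksi.
Total weld length L_w = 13 in. Treat welds as unit-width lines.
Polar moment about centroid: J = 2[d³/12 + d(b/2)²] = 2[6.5³/12 + 6.5×2.25²] = 111.6 in³.
Direct shear f_v = P/L_w = 9.05 / 13 = 0.6962 kip/in (vertical).
Torsion M = P·e = 9.05 × 11 = 99.55 kip·in.
Critical point at (x, y) = (2.25, 3.25) from centroid. f_tx = M·y/J = 2.9 kip/in; f_ty = M·x/J = 2.007 kip/in.
Resultant f_max = √[f_tx² + (f_v + f_ty)²] = √[2.9² + (0.6962 + 2.007)²] = 3.964 kip/in.
Capacity per unit length: r_n/Ω = (1/2.0) × 0.6 × 70 × (0.707 × 0.3125) = 4.64 kip/in.
3.964 ≤ 4.64 → adequate.

f_max ≈ 3.96 kip/in; adequate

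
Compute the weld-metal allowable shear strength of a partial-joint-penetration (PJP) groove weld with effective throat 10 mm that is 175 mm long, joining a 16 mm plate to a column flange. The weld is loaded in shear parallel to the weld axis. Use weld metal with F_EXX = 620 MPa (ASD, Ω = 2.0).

R_n/Ω ≈ 326 kN

Effective throat (given) t_e = 10 mm.
A_we = 10 × 175 = 1750 mm².
F_nw = 0.6 F_EXX = 372 MPa.
R_n/Ω = (372 × 1750) / 2.0 × 10⁻³ = 325.5 kN.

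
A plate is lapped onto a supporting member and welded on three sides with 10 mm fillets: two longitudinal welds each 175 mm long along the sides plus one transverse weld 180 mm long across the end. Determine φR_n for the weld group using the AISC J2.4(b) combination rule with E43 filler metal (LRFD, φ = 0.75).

E43XX → F_EXX = 430 MPa.
t_e = 0.707 × 10 = 7.07 mm.
R_nwl = 0.6 × 430 × 7.07 × 350 × 10⁻³ = 638.4 kN (longitudinal, 2 welds).
R_nwt = 0.6 × 430 × 7.07 × 180 × 10⁻³ = 328.3 kN (transverse, base value).
(i) R_nwl + R_nwt = 966.8 kN; (ii) 0.85 R_nwl + 1.5 R_nwt = 1035 kN.
R_n = max = 1035 kN [governs: (ii)]; φR_n = 776.4 kN.

φR_n ≈ 776 kN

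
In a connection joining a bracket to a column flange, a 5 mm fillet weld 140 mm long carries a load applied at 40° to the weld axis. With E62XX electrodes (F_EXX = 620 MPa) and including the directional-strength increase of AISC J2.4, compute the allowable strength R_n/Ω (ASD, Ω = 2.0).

R_n/Ω ≈ 116 kN

t_e = 0.707 × 5 = 3.535 mm; A_we = 3.535 × 140 = 494.9 mm².
Directional factor: 1.0 + 0.5 sin^1.5(40°) = 1.258.
F_nw = 0.6 × 620 × 1.258 = 467.9 MPa.
R_n/Ω = (467.9 × 494.9) / 2.0 × 10⁻³ = 115.8 kN.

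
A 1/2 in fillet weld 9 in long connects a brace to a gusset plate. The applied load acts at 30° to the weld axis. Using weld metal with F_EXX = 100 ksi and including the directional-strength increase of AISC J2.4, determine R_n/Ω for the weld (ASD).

R_n/Ω ≈ 112 kips

t_e = 0.707 × 0.5 = 0.3535 in; A_we = 0.3535 × 9 = 3.181 in².
Directional factor: 1.0 + 0.5 sin^1.5(30°) = 1.177.
F_nw = 0.6 × 100 × 1.177 = 70.61 ksi.
R_n/Ω = (70.61 × 3.181) / 2.0 = 112.3 kips.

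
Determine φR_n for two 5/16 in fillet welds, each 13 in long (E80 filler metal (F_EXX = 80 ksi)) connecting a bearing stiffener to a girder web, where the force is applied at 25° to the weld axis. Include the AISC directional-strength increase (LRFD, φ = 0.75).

t_e = 0.707 × 0.3125 = 0.2209 in; A_we = 0.2209 × 26 = 5.744 in².
Directional factor: 1.0 + 0.5 sin^1.5(25°) = 1.137.
F_nw = 0.6 × 80 × 1.137 = 54.59 ksi.
φR_n = 0.75 × 54.59 × 5.744 = 235.2 kip.

φR_n ≈ 235 kip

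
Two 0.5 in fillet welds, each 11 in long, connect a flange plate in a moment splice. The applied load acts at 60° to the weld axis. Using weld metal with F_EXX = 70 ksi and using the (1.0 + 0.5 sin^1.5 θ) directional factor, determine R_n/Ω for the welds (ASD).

t_e = 0.707 × 0.5 = 0.3535 in; A_we = 0.3535 × 22 = 7.777 in².
Directional factor: 1.0 + 0.5 sin^1.5(60°) = 1.403.
F_nw = 0.6 × 70 × 1.403 = 58.92 ksi.
R_n/Ω = (58.92 × 7.777) / 2.0 = 229.1 kip.

R_n/Ω ≈ 229 kip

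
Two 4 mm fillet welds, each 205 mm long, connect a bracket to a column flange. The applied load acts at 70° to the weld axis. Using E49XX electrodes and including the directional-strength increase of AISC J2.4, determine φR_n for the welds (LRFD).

φR_n ≈ 372 kN

E49XX → F_EXX = 490 MPa.
t_e = 0.707 × 4 = 2.828 mm; A_we = 2.828 × 410 = 1159 mm².
Directional factor: 1.0 + 0.5 sin^1.5(70°) = 1.455.
F_nw = 0.6 × 490 × 1.455 = 427.9 MPa.
φR_n = 0.75 × 427.9 × 1159 × 10⁻³ = 372.1 kN.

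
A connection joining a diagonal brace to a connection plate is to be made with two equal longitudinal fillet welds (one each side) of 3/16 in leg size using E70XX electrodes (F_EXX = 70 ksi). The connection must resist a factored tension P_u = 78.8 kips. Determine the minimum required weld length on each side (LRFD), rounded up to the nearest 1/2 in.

L = 9.5 in on each side

Throat t_e = 0.707 × 0.1875 = 0.1326 in.
φr_n = 0.75 × 0.6 × 70 × 0.1326 = 4.176 kips/in.
L_req = P_u / φr_n = 78.8 / 4.176 = 18.87 in total.
Per side: 18.87 / 2 = 9.436 in.
Round up → use L = 9.5 in on each side.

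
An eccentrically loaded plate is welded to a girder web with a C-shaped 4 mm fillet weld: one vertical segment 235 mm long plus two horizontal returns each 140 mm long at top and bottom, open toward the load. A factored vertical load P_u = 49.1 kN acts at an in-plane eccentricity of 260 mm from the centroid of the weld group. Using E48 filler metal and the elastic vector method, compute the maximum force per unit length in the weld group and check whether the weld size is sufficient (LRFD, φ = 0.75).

E48XX → F_EXX = 480 MPa.
Total weld length L_w = 515 mm. Treat welds as unit-width lines.
Centroid: x̄ = 2×140×70 / 515 = 38.06 mm from the vertical weld.
Polar moment about centroid: J = I_x + I_y = [235³/12 + 2×140×117.5²] + [235×38.06² + 2(140³/12 + 140×31.94²)] = 6031000 mm³.
Direct shear f_v = P/L_w = 49.1×10³ / 515 = 95.34 N/mm (vertical).
Torsion M = P·e = 49.1×10³ × 260 = 12766000 N·mm.
Critical point at (x, y) = (101.9, 117.5) from centroid. f_tx = M·y/J = 248.7 N/mm; f_ty = M·x/J = 215.8 N/mm.
Resultant f_max = √[f_tx² + (f_v + f_ty)²] = √[248.7² + (95.34 + 215.8)²] = 398.3 N/mm.
Capacity per unit length: φr_n = 0.75 × 0.6 × 480 × (0.707 × 4) = 610.8 N/mm.
398.3 ≤ 610.8 → adequate.

f_max ≈ 398 N/mm; adequate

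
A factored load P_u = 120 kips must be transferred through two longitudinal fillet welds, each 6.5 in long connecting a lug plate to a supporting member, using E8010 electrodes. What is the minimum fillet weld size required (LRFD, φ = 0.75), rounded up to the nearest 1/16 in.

E80XX → F_EXX = 80 ksi.
Total weld length L = 13 in.
Required throat t_e = P_u / (φ × 0.6 F_EXX × L) = 120 / (0.75 × 0.6 × 80 × 13) = 0.2564 in.
Required leg w = t_e / 0.707 = 0.3627 in → use 3/8 in.

w = 3/8 in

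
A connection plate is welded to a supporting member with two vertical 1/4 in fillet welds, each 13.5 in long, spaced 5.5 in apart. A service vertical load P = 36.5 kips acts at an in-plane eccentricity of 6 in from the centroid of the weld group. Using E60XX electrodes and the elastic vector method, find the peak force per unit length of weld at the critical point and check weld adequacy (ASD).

f_max ≈ 3.35 kip/in; NOT adequate

E60XX → F_EXX = 60 ksi.
Total weld length L_w = 27 in. Treat welds as unit-width lines.
Polar moment about centroid: J = 2[d³/12 + d(b/2)²] = 2[13.5³/12 + 13.5×2.75²] = 614.2 in³.
Direct shear f_v = P/L_w = 36.5 / 27 = 1.352 kip/in (vertical).
Torsion M = P·e = 36.5 × 6 = 219 kip·in.
Critical point at (x, y) = (2.75, 6.75) from centroid. f_tx = M·y/J = 2.407 kip/in; f_ty = M·x/J = 0.9805 kip/in.
Resultant f_max = √[f_tx² + (f_v + f_ty)²] = √[2.407² + (1.352 + 0.9805)²] = 3.351 kip/in.
Capacity per unit length: r_n/Ω = (1/2.0) × 0.6 × 60 × (0.707 × 0.25) = 3.181 kip/in.
3.351 > 3.181 → NOT adequate.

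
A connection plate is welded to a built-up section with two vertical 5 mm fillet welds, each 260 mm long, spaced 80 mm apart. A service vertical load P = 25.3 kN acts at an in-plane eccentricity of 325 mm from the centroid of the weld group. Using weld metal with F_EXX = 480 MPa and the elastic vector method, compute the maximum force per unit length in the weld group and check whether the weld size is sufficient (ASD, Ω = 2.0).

f_max ≈ 315 N/mm; adequate

Total weld length L_w = 520 mm. Treat welds as unit-width lines.
Polar moment about centroid: J = 2[d³/12 + d(b/2)²] = 2[260³/12 + 260×40²] = 3761000 mm³.
Direct shear f_v = P/L_w = 25.3×10³ / 520 = 48.65 N/mm (vertical).
Torsion M = P·e = 25.3×10³ × 325 = 8222500 N·mm.
Critical point at (x, y) = (40, 130) from centroid. f_tx = M·y/J = 284.2 N/mm; f_ty = M·x/J = 87.44 N/mm.
Resultant f_max = √[f_tx² + (f_v + f_ty)²] = √[284.2² + (48.65 + 87.44)²] = 315.1 N/mm.
Capacity per unit length: r_n/Ω = (1/2.0) × 0.6 × 480 × (0.707 × 5) = 509 N/mm.
315.1 ≤ 509 → adequate.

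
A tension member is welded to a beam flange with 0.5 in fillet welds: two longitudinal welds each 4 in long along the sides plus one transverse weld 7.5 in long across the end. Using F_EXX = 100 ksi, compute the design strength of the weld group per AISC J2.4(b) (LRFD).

t_e = 0.707 × 0.5 = 0.3535 in.
R_nwl = 0.6 × 100 × 0.3535 × 8 = 169.7 kip (longitudinal, 2 welds).
R_nwt = 0.6 × 100 × 0.3535 × 7.5 = 159.1 kip (transverse, base value).
(i) R_nwl + R_nwt = 328.8 kip; (ii) 0.85 R_nwl + 1.5 R_nwt = 382.8 kip.
R_n = max = 382.8 kip [governs: (ii)]; φR_n = 287.1 kip.

φR_n ≈ 287 kip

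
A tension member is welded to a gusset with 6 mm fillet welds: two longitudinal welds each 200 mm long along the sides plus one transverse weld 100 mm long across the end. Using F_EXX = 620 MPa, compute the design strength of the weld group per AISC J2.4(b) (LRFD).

φR_n ≈ 592 kN

t_e = 0.707 × 6 = 4.242 mm.
R_nwl = 0.6 × 620 × 4.242 × 400 × 10⁻³ = 631.2 kN (longitudinal, 2 welds).
R_nwt = 0.6 × 620 × 4.242 × 100 × 10⁻³ = 157.8 kN (transverse, base value).
(i) R_nwl + R_nwt = 789 kN; (ii) 0.85 R_nwl + 1.5 R_nwt = 773.2 kN.
R_n = max = 789 kN [governs: (i)]; φR_n = 591.8 kN.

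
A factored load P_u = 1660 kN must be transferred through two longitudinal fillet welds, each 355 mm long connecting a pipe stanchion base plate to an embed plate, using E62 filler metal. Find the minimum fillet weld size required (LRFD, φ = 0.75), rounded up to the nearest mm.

E62XX → F_EXX = 620 MPa.
Total weld length L = 710 mm.
Required throat t_e = P_u / (φ × 0.6 F_EXX × L) = 1660 / (0.75 × 0.6 × 620 × 710 × 10⁻³) = 8.38 mm.
Required leg w = t_e / 0.707 = 11.85 mm → use 12 mm.

w = 12 mm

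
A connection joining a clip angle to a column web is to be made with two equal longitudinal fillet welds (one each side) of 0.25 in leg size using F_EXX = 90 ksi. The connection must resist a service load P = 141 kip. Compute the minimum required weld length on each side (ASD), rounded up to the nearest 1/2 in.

Throat t_e = 0.707 × 0.25 = 0.1767 in.
r_n/Ω = (0.6 × 90 × 0.1767) / 2.0 = 4.772 kip/in.
L_req = P / (r_n/Ω) = 141 / 4.772 = 29.55 in total.
Per side: 29.55 / 2 = 14.77 in.
Round up → use L = 15 in on each side.

L = 15 in on each side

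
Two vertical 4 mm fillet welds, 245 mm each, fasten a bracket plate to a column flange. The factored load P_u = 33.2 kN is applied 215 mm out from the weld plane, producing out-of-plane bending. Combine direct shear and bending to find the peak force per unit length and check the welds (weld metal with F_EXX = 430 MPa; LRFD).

L_w = 2 × 245 = 490 mm; section modulus (unit throat) S = 2 × L²/6 = 20010 mm².
Direct shear f_v = P/L_w = 33.2×10³/490 = 67.76 N/mm.
Moment M = P × e = 33.2×10³ × 215 = 7138000 N·mm; bending f_b = M/S = 356.8 N/mm.
f_max = √(f_v² + f_b²) = √(67.76² + 356.8²) = 363.1 N/mm.
φr_n = 0.75 × 0.6 × 430 × (0.707 × 4) = 547.2 N/mm → adequate.

f_max ≈ 363 N/mm; adequate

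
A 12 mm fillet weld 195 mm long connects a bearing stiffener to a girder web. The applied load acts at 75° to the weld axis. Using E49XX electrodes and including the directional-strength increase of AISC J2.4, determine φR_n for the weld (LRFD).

φR_n ≈ 538 kN

E49XX → F_EXX = 490 MPa.
t_e = 0.707 × 12 = 8.484 mm; A_we = 8.484 × 195 = 1654 mm².
Directional factor: 1.0 + 0.5 sin^1.5(75°) = 1.475.
F_nw = 0.6 × 490 × 1.475 = 433.6 MPa.
φR_n = 0.75 × 433.6 × 1654 × 10⁻³ = 537.9 kN.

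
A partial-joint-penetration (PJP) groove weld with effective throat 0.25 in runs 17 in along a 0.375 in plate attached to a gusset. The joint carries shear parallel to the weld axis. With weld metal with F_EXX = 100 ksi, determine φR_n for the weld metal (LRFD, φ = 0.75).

φR_n ≈ 191 kips

Effective throat (given) t_e = 0.25 in.
A_we = 0.25 × 17 = 4.25 in².
F_nw = 0.6 F_EXX = 60 ksi.
φR_n = 0.75 × 60 × 4.25 = 191.2 kips.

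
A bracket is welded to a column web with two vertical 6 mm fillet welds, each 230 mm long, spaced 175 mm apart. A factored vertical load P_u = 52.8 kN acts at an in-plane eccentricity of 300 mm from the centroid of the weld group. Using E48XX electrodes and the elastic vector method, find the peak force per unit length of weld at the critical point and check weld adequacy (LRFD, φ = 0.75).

E48XX → F_EXX = 480 MPa.
Total weld length L_w = 460 mm. Treat welds as unit-width lines.
Polar moment about centroid: J = 2[d³/12 + d(b/2)²] = 2[230³/12 + 230×87.5²] = 5550000 mm³.
Direct shear f_v = P/L_w = 52.8×10³ / 460 = 114.8 N/mm (vertical).
Torsion M = P·e = 52.8×10³ × 300 = 15840000 N·mm.
Critical point at (x, y) = (87.5, 115) from centroid. f_tx = M·y/J = 328.2 N/mm; f_ty = M·x/J = 249.7 N/mm.
Resultant f_max = √[f_tx² + (f_v + f_ty)²] = √[328.2² + (114.8 + 249.7)²] = 490.5 N/mm.
Capacity per unit length: φr_n = 0.75 × 0.6 × 480 × (0.707 × 6) = 916.3 N/mm.
490.5 ≤ 916.3 → adequate.

f_max ≈ 491 N/mm; adequate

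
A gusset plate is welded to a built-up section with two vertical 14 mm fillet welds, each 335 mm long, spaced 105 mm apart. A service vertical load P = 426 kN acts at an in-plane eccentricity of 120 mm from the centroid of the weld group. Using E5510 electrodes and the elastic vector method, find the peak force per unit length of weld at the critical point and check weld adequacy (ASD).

E55XX → F_EXX = 550 MPa.
Total weld length L_w = 670 mm. Treat welds as unit-width lines.
Polar moment about centroid: J = 2[d³/12 + d(b/2)²] = 2[335³/12 + 335×52.5²] = 8113000 mm³.
Direct shear f_v = P/L_w = 426×10³ / 670 = 635.8 N/mm (vertical).
Torsion M = P·e = 426×10³ × 120 = 51120000 N·mm.
Critical point at (x, y) = (52.5, 167.5) from centroid. f_tx = M·y/J = 1055 N/mm; f_ty = M·x/J = 330.8 N/mm.
Resultant f_max = √[f_tx² + (f_v + f_ty)²] = √[1055² + (635.8 + 330.8)²] = 1431 N/mm.
Capacity per unit length: r_n/Ω = (1/2.0) × 0.6 × 550 × (0.707 × 14) = 1633 N/mm.
1431 ≤ 1633 → adequate.

f_max ≈ 1430 N/mm; adequate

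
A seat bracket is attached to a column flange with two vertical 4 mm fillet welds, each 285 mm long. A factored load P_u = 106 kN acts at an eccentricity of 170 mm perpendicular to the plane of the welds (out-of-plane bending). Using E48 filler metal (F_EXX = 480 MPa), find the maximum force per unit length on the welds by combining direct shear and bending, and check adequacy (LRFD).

f_max ≈ 691 N/mm; NOT adequate

L_w = 2 × 285 = 570 mm; section modulus (unit throat) S = 2 × L²/6 = 27080 mm².
Direct shear f_v = P/L_w = 106×10³/570 = 186 N/mm.
Moment M = P × e = 106×10³ × 170 = 18020000 N·mm; bending f_b = M/S = 665.6 N/mm.
f_max = √(f_v² + f_b²) = √(186² + 665.6²) = 691.1 N/mm.
φr_n = 0.75 × 0.6 × 480 × (0.707 × 4) = 610.8 N/mm → NOT adequate.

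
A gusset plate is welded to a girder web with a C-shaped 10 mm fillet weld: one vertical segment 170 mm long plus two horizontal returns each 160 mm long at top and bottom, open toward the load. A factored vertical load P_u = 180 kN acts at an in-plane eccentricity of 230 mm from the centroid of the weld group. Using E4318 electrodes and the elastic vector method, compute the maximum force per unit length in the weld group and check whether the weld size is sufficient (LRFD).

E43XX → F_EXX = 430 MPa.
Total weld length L_w = 490 mm. Treat welds as unit-width lines.
Centroid: x̄ = 2×160×80 / 490 = 52.24 mm from the vertical weld.
Polar moment about centroid: J = I_x + I_y = [170³/12 + 2×160×85²] + [170×52.24² + 2(160³/12 + 160×27.76²)] = 4115000 mm³.
Direct shear f_v = P/L_w = 180×10³ / 490 = 367.3 N/mm (vertical).
Torsion M = P·e = 180×10³ × 230 = 41400000 N·mm.
Critical point at (x, y) = (107.8, 85) from centroid. f_tx = M·y/J = 855.2 N/mm; f_ty = M·x/J = 1084 N/mm.
Resultant f_max = √[f_tx² + (f_v + f_ty)²] = √[855.2² + (367.3 + 1084)²] = 1685 N/mm.
Capacity per unit length: φr_n = 0.75 × 0.6 × 430 × (0.707 × 10) = 1368 N/mm.
1685 > 1368 → NOT adequate.

f_max ≈ 1680 N/mm; NOT adequate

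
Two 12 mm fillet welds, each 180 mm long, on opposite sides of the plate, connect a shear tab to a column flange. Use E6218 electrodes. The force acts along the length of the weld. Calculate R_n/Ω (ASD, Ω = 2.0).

E62XX → F_EXX = 620 MPa.
Effective throat t_e = 0.707 × 12 = 8.484 mm.
Total length L = 360 mm; A_we = 8.484 × 360 = 3054 mm².
F_nw = 0.6 F_EXX = 0.6 × 620 = 372 MPa.
R_n = 372 × 3054 × 10⁻³ = 1136 kN; R_n/Ω = 1136/2.0 = 568.1 kN.

R_n/Ω ≈ 568 kN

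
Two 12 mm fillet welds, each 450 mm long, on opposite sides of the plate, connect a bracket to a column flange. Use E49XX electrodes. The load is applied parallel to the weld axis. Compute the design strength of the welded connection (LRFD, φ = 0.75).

φR_n ≈ 1680 kN

E49XX → F_EXX = 490 MPa.
Effective throat t_e = 0.707 × 12 = 8.484 mm.
Total length L = 900 mm; A_we = 8.484 × 900 = 7636 mm².
F_nw = 0.6 F_EXX = 0.6 × 490 = 294 MPa.
φR_n = 0.75 × 294 × 7636 × 10⁻³ = 1684 kN.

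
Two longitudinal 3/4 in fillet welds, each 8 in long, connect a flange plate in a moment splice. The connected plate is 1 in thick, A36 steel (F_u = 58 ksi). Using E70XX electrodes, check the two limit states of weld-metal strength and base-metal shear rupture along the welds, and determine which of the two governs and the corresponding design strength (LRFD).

φR_n ≈ 267 kips (weld metal governs)

E70XX → F_EXX = 70 ksi.
t_e = 0.707 × 0.75 = 0.5302 in; L = 16 in.
Weld metal: φR_n = 0.75 × 0.6 × 70 × 0.5302 × 16 = 267.2 kips.
Base metal (shear rupture): φR_n = 0.75 × 0.6 × 58 × 1 × 16 = 417.6 kips.
Governing: weld metal.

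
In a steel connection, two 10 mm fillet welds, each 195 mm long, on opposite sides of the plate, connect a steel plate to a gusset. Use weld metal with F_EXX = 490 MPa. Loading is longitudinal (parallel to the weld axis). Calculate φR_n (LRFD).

Effective throat t_e = 0.707 × 10 = 7.07 mm.
Total length L = 390 mm; A_we = 7.07 × 390 = 2757 mm².
F_nw = 0.6 F_EXX = 0.6 × 490 = 294 MPa.
φR_n = 0.75 × 294 × 2757 × 10⁻³ = 608 kN.

φR_n ≈ 608 kN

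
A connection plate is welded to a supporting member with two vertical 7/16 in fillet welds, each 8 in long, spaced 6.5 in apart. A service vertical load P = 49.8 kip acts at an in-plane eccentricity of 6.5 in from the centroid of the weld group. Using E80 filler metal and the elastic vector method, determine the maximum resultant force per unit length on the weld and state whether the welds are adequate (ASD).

E80XX → F_EXX = 80 ksi.
Total weld length L_w = 16 in. Treat welds as unit-width lines.
Polar moment about centroid: J = 2[d³/12 + d(b/2)²] = 2[8³/12 + 8×3.25²] = 254.3 in³.
Direct shear f_v = P/L_w = 49.8 / 16 = 3.112 kip/in (vertical).
Torsion M = P·e = 49.8 × 6.5 = 323.7 kip·in.
Critical point at (x, y) = (3.25, 4) from centroid. f_tx = M·y/J = 5.091 kip/in; f_ty = M·x/J = 4.136 kip/in.
Resultant f_max = √[f_tx² + (f_v + f_ty)²] = √[5.091² + (3.112 + 4.136)²] = 8.858 kip/in.
Capacity per unit length: r_n/Ω = (1/2.0) × 0.6 × 80 × (0.707 × 0.4375) = 7.423 kip/in.
8.858 > 7.423 → NOT adequate.

f_max ≈ 8.86 kip/in; NOT adequate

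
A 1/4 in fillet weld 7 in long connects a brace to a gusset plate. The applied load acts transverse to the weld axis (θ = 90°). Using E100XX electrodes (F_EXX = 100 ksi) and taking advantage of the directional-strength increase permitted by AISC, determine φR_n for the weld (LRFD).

φR_n ≈ 83.5 kip

t_e = 0.707 × 0.25 = 0.1767 in; A_we = 0.1767 × 7 = 1.237 in².
Directional factor: 1.0 + 0.5 sin^1.5(90°) = 1.5.
F_nw = 0.6 × 100 × 1.5 = 90 ksi.
φR_n = 0.75 × 90 × 1.237 = 83.51 kip.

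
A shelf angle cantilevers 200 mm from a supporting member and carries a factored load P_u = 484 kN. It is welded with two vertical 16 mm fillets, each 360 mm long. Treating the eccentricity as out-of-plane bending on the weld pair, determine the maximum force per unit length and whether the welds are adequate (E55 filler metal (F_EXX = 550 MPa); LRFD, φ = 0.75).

f_max ≈ 2340 N/mm; adequate

L_w = 2 × 360 = 720 mm; section modulus (unit throat) S = 2 × L²/6 = 43200 mm².
Direct shear f_v = P/L_w = 484×10³/720 = 672.2 N/mm.
Moment M = P × e = 484×10³ × 200 = 96800000 N·mm; bending f_b = M/S = 2241 N/mm.
f_max = √(f_v² + f_b²) = √(672.2² + 2241²) = 2339 N/mm.
φr_n = 0.75 × 0.6 × 550 × (0.707 × 16) = 2800 N/mm → adequate.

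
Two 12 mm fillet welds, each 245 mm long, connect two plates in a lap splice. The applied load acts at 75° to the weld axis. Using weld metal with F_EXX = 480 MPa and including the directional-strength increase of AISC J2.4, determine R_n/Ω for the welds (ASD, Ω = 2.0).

R_n/Ω ≈ 883 kN

t_e = 0.707 × 12 = 8.484 mm; A_we = 8.484 × 490 = 4157 mm².
Directional factor: 1.0 + 0.5 sin^1.5(75°) = 1.475.
F_nw = 0.6 × 480 × 1.475 = 424.7 MPa.
R_n/Ω = (424.7 × 4157) / 2.0 × 10⁻³ = 882.8 kN.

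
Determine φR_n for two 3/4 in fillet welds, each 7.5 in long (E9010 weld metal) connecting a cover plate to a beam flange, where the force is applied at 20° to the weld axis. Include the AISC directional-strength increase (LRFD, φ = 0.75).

φR_n ≈ 354 kips

E90XX → F_EXX = 90 ksi.
t_e = 0.707 × 0.75 = 0.5302 in; A_we = 0.5302 × 15 = 7.954 in².
Directional factor: 1.0 + 0.5 sin^1.5(20°) = 1.1.
F_nw = 0.6 × 90 × 1.1 = 59.4 ksi.
φR_n = 0.75 × 59.4 × 7.954 = 354.3 kips.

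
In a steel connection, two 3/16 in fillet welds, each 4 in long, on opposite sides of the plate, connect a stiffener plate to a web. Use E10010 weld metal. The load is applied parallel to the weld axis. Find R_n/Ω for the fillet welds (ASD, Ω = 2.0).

E100XX → F_EXX = 100 ksi.
Effective throat t_e = 0.707 × 0.1875 = 0.1326 in.
Total length L = 8 in; A_we = 0.1326 × 8 = 1.06 in².
F_nw = 0.6 F_EXX = 0.6 × 100 = 60 ksi.
R_n = 60 × 1.06 = 63.63 kip; R_n/Ω = 63.63/2.0 = 31.82 kip.

R_n/Ω ≈ 31.8 kip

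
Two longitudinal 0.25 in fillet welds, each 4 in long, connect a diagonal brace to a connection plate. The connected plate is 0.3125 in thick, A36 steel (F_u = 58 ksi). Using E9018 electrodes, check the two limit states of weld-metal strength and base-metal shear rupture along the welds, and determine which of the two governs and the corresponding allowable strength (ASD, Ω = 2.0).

E90XX → F_EXX = 90 ksi.
t_e = 0.707 × 0.25 = 0.1767 in; L = 8 in.
Weld metal: R_n/Ω = (1/2.0) × 0.6 × 90 × 0.1767 × 8 = 38.18 kip.
Base metal (shear rupture): R_n/Ω = (1/2.0) × 0.6 × 58 × 0.3125 × 8 = 43.5 kip.
Governing: weld metal.

R_n/Ω ≈ 38.2 kip (weld metal governs)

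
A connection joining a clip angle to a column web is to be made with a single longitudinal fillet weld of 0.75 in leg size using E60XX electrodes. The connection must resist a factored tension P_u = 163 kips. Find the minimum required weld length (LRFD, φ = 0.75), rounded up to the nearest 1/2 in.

E60XX → F_EXX = 60 ksi.
Throat t_e = 0.707 × 0.75 = 0.5302 in.
φr_n = 0.75 × 0.6 × 60 × 0.5302 = 14.32 kips/in.
L_req = P_u / φr_n = 163 / 14.32 = 11.39 in total.
Round up → use L = 11.5 in.

L = 11.5 in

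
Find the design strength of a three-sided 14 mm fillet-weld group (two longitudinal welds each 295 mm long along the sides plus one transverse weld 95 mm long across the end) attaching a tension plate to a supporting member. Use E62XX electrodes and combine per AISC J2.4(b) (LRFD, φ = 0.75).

φR_n ≈ 1890 kN

E62XX → F_EXX = 620 MPa.
t_e = 0.707 × 14 = 9.898 mm.
R_nwl = 0.6 × 620 × 9.898 × 590 × 10⁻³ = 2172 kN (longitudinal, 2 welds).
R_nwt = 0.6 × 620 × 9.898 × 95 × 10⁻³ = 349.8 kN (transverse, base value).
(i) R_nwl + R_nwt = 2522 kN; (ii) 0.85 R_nwl + 1.5 R_nwt = 2371 kN.
R_n = max = 2522 kN [governs: (i)]; φR_n = 1892 kN.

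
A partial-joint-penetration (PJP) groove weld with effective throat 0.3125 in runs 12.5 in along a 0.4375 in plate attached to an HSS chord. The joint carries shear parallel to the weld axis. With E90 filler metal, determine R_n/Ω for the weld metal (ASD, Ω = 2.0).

E90XX → F_EXX = 90 ksi.
Effective throat (given) t_e = 0.3125 in.
A_we = 0.3125 × 12.5 = 3.906 in².
F_nw = 0.6 F_EXX = 54 ksi.
R_n/Ω = (54 × 3.906) / 2.0 = 105.5 kip.

R_n/Ω ≈ 105 kip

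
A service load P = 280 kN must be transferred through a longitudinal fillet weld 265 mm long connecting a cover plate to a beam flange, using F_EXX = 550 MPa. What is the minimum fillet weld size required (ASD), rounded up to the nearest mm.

Total weld length L = 265 mm.
Required throat t_e = P × Ω / (0.6 F_EXX × L) = 280 × 2.0 / (0.6 × 550 × 265 × 10⁻³) = 6.404 mm.
Required leg w = t_e / 0.707 = 9.058 mm → use 10 mm.

w = 10 mm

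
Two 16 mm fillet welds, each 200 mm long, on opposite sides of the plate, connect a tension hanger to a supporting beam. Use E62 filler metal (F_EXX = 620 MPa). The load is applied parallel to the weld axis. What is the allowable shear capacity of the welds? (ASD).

Effective throat t_e = 0.707 × 16 = 11.31 mm.
Total length L = 400 mm; A_we = 11.31 × 400 = 4525 mm².
F_nw = 0.6 F_EXX = 0.6 × 620 = 372 MPa.
R_n = 372 × 4525 × 10⁻³ = 1683 kN; R_n/Ω = 1683/2.0 = 841.6 kN.

R_n/Ω ≈ 842 kN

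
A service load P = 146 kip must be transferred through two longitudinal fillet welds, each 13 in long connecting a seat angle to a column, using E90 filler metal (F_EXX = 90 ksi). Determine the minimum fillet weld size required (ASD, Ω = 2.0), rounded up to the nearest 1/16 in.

Total weld length L = 26 in.
Required throat t_e = P × Ω / (0.6 F_EXX × L) = 146 × 2.0 / (0.6 × 90 × 26) = 0.208 in.
Required leg w = t_e / 0.707 = 0.2942 in → use 5/16 in.

w = 5/16 in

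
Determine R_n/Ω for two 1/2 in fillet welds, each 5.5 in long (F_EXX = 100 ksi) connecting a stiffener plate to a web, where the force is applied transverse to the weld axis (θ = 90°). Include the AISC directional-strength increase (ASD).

R_n/Ω ≈ 175 kips

t_e = 0.707 × 0.5 = 0.3535 in; A_we = 0.3535 × 11 = 3.888 in².
Directional factor: 1.0 + 0.5 sin^1.5(90°) = 1.5.
F_nw = 0.6 × 100 × 1.5 = 90 ksi.
R_n/Ω = (90 × 3.888) / 2.0 = 175 kips.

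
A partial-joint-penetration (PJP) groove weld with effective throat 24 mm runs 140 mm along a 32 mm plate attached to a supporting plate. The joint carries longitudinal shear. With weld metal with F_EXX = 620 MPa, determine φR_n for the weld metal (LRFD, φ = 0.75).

Effective throat (given) t_e = 24 mm.
A_we = 24 × 140 = 3360 mm².
F_nw = 0.6 F_EXX = 372 MPa.
φR_n = 0.75 × 372 × 3360 × 10⁻³ = 937.4 kN.

φR_n ≈ 937 kN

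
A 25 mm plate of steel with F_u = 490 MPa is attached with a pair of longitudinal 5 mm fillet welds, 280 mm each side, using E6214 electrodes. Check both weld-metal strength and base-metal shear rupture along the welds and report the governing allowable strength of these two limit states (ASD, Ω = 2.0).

R_n/Ω ≈ 368 kN (weld metal governs)

E62XX → F_EXX = 620 MPa.
t_e = 0.707 × 5 = 3.535 mm; L = 560 mm.
Weld metal: R_n/Ω = (1/2.0) × 0.6 × 620 × 3.535 × 560 × 10⁻³ = 368.2 kN.
Base metal (shear rupture): R_n/Ω = (1/2.0) × 0.6 × 490 × 25 × 560 × 10⁻³ = 2058 kN.
Governing: weld metal.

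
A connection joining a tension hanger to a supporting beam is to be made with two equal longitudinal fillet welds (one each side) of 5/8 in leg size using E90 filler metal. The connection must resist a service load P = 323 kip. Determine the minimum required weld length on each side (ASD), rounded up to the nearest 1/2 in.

L = 14 in on each side

E90XX → F_EXX = 90 ksi.
Throat t_e = 0.707 × 0.625 = 0.4419 in.
r_n/Ω = (0.6 × 90 × 0.4419) / 2.0 = 11.93 kip/in.
L_req = P / (r_n/Ω) = 323 / 11.93 = 27.07 in total.
Per side: 27.07 / 2 = 13.54 in.
Round up → use L = 14 in on each side.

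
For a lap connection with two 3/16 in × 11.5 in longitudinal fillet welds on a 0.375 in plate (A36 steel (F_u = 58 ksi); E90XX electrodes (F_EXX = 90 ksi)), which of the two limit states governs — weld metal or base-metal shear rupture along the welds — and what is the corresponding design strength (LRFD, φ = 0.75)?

t_e = 0.707 × 0.1875 = 0.1326 in; L = 23 in.
Weld metal: φR_n = 0.75 × 0.6 × 90 × 0.1326 × 23 = 123.5 kips.
Base metal (shear rupture): φR_n = 0.75 × 0.6 × 58 × 0.375 × 23 = 225.1 kips.
Governing: weld metal.

φR_n ≈ 123 kips (weld metal governs)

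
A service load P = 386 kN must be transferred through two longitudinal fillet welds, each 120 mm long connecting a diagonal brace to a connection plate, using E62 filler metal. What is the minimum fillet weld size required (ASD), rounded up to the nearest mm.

E62XX → F_EXX = 620 MPa.
Total weld length L = 240 mm.
Required throat t_e = P × Ω / (0.6 F_EXX × L) = 386 × 2.0 / (0.6 × 620 × 240 × 10⁻³) = 8.647 mm.
Required leg w = t_e / 0.707 = 12.23 mm → use 13 mm.

w = 13 mm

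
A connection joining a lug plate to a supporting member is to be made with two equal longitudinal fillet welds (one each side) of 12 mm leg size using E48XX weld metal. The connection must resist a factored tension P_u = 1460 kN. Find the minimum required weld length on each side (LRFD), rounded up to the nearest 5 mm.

E48XX → F_EXX = 480 MPa.
Throat t_e = 0.707 × 12 = 8.484 mm.
φr_n = 0.75 × 0.6 × 480 × 8.484 × 10⁻³ = 1.833 kN/mm.
L_req = P_u / φr_n = 1460 / 1.833 = 796.7 mm total.
Per side: 796.7 / 2 = 398.4 mm.
Round up → use L = 400 mm on each side.

L = 400 mm on each side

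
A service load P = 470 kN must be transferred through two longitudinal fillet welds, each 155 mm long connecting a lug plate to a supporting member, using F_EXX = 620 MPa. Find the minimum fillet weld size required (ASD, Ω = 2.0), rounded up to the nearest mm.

w = 12 mm

Total weld length L = 310 mm.
Required throat t_e = P × Ω / (0.6 F_EXX × L) = 470 × 2.0 / (0.6 × 620 × 310 × 10⁻³) = 8.151 mm.
Required leg w = t_e / 0.707 = 11.53 mm → use 12 mm.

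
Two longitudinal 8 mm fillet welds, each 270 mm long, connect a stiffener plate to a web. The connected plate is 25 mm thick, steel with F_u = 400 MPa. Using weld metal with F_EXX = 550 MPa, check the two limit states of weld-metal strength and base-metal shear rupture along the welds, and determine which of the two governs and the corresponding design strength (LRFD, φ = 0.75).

t_e = 0.707 × 8 = 5.656 mm; L = 540 mm.
Weld metal: φR_n = 0.75 × 0.6 × 550 × 5.656 × 540 × 10⁻³ = 755.9 kN.
Base metal (shear rupture): φR_n = 0.75 × 0.6 × 400 × 25 × 540 × 10⁻³ = 2430 kN.
Governing: weld metal.

φR_n ≈ 756 kN (weld metal governs)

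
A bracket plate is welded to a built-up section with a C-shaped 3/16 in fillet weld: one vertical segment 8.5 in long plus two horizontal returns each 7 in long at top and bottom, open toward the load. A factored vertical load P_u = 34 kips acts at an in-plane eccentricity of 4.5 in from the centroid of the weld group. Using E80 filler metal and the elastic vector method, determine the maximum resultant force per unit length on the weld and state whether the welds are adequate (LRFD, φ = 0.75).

E80XX → F_EXX = 80 ksi.
Total weld length L_w = 22.5 in. Treat welds as unit-width lines.
Centroid: x̄ = 2×7×3.5 / 22.5 = 2.178 in from the vertical weld.
Polar moment about centroid: J = I_x + I_y = [8.5³/12 + 2×7×4.25²] + [8.5×2.178² + 2(7³/12 + 7×1.322²)] = 426 in³.
Direct shear f_v = P/L_w = 34 / 22.5 = 1.511 kip/in (vertical).
Torsion M = P·e = 34 × 4.5 = 153 kip·in.
Critical point at (x, y) = (4.822, 4.25) from centroid. f_tx = M·y/J = 1.526 kip/in; f_ty = M·x/J = 1.732 kip/in.
Resultant f_max = √[f_tx² + (f_v + f_ty)²] = √[1.526² + (1.511 + 1.732)²] = 3.584 kip/in.
Capacity per unit length: φr_n = 0.75 × 0.6 × 80 × (0.707 × 0.1875) = 4.772 kip/in.
3.584 ≤ 4.772 → adequate.

f_max ≈ 3.58 kip/in; adequate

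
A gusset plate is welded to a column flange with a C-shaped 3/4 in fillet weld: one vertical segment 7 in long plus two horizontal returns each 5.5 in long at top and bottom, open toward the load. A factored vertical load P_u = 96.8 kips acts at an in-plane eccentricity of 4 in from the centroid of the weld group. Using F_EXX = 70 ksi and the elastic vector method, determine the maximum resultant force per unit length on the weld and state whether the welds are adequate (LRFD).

f_max ≈ 13.4 kip/in; adequate

Total weld length L_w = 18 in. Treat welds as unit-width lines.
Centroid: x̄ = 2×5.5×2.75 / 18 = 1.681 in from the vertical weld.
Polar moment about centroid: J = I_x + I_y = [7³/12 + 2×5.5×3.5²] + [7×1.681² + 2(5.5³/12 + 5.5×1.069²)] = 223.4 in³.
Direct shear f_v = P/L_w = 96.8 / 18 = 5.378 kip/in (vertical).
Torsion M = P·e = 96.8 × 4 = 387.2 kip·in.
Critical point at (x, y) = (3.819, 3.5) from centroid. f_tx = M·y/J = 6.066 kip/in; f_ty = M·x/J = 6.62 kip/in.
Resultant f_max = √[f_tx² + (f_v + f_ty)²] = √[6.066² + (5.378 + 6.62)²] = 13.44 kip/in.
Capacity per unit length: φr_n = 0.75 × 0.6 × 70 × (0.707 × 0.75) = 16.7 kip/in.
13.44 ≤ 16.7 → adequate.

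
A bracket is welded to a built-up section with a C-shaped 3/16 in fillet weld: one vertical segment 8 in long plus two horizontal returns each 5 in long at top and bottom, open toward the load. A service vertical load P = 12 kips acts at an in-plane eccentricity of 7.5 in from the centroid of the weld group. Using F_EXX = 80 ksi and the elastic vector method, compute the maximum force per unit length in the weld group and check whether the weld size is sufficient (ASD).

Total weld length L_w = 18 in. Treat welds as unit-width lines.
Centroid: x̄ = 2×5×2.5 / 18 = 1.389 in from the vertical weld.
Polar moment about centroid: J = I_x + I_y = [8³/12 + 2×5×4²] + [8×1.389² + 2(5³/12 + 5×1.111²)] = 251.3 in³.
Direct shear f_v = P/L_w = 12 / 18 = 0.6667 kip/in (vertical).
Torsion M = P·e = 12 × 7.5 = 90 kip·in.
Critical point at (x, y) = (3.611, 4) from centroid. f_tx = M·y/J = 1.433 kip/in; f_ty = M·x/J = 1.293 kip/in.
Resultant f_max = √[f_tx² + (f_v + f_ty)²] = √[1.433² + (0.6667 + 1.293)²] = 2.428 kip/in.
Capacity per unit length: r_n/Ω = (1/2.0) × 0.6 × 80 × (0.707 × 0.1875) = 3.181 kip/in.
2.428 ≤ 3.181 → adequate.

f_max ≈ 2.43 kip/in; adequate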